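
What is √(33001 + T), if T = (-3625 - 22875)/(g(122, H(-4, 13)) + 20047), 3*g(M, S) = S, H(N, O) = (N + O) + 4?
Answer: √29852364722179/30077 ≈ 181.66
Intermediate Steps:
H(N, O) = 4 + N + O
g(M, S) = S/3
T = -39750/30077 (T = (-3625 - 22875)/((4 - 4 + 13)/3 + 20047) = -26500/((⅓)*13 + 20047) = -26500/(13/3 + 20047) = -26500/60154/3 = -26500*3/60154 = -39750/30077 ≈ -1.3216)
√(33001 + T) = √(33001 - 39750/30077) = √(992531327/30077) = √29852364722179/30077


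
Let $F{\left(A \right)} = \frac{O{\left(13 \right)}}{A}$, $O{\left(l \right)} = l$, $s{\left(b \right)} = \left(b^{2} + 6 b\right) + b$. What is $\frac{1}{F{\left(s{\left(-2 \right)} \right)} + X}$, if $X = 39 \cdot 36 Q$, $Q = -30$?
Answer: $- \frac{10}{421213} \approx -2.3741 \cdot 10^{-5}$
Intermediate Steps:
$s{\left(b \right)} = b^{2} + 7 b$
$F{\left(A \right)} = \frac{13}{A}$
$X = -42120$ ($X = 39 \cdot 36 \left(-30\right) = 1404 \left(-30\right) = -42120$)
$\frac{1}{F{\left(s{\left(-2 \right)} \right)} + X} = \frac{1}{\frac{13}{\left(-2\right) \left(7 - 2\right)} - 42120} = \frac{1}{\frac{13}{\left(-2\right) 5} - 42120} = \frac{1}{\frac{13}{-10} - 42120} = \frac{1}{13 \left(- \frac{1}{10}\right) - 42120} = \frac{1}{- \frac{13}{10} - 42120} = \frac{1}{- \frac{421213}{10}} = - \frac{10}{421213}$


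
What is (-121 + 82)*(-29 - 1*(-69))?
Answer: -1560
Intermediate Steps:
(-121 + 82)*(-29 - 1*(-69)) = -39*(-29 + 69) = -39*40 = -1560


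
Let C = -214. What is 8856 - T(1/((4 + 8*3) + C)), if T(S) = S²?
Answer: 306382175/34596 ≈ 8856.0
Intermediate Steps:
8856 - T(1/((4 + 8*3) + C)) = 8856 - (1/((4 + 8*3) - 214))² = 8856 - (1/((4 + 24) - 214))² = 8856 - (1/(28 - 214))² = 8856 - (1/(-186))² = 8856 - (-1/186)² = 8856 - 1*1/34596 = 8856 - 1/34596 = 306382175/34596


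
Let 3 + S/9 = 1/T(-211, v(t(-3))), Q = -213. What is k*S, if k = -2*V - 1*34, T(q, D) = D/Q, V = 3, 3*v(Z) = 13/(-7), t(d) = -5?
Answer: -1596240/13 ≈ -1.2279e+5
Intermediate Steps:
v(Z) = -13/21 (v(Z) = (13/(-7))/3 = (13*(-1/7))/3 = (1/3)*(-13/7) = -13/21)
T(q, D) = -D/213 (T(q, D) = D/(-213) = D*(-1/213) = -D/213)
S = 39906/13 (S = -27 + 9/((-1/213*(-13/21))) = -27 + 9/(13/4473) = -27 + 9*(4473/13) = -27 + 40257/13 = 39906/13 ≈ 3069.7)
k = -40 (k = -2*3 - 1*34 = -6 - 34 = -40)
k*S = -40*39906/13 = -1596240/13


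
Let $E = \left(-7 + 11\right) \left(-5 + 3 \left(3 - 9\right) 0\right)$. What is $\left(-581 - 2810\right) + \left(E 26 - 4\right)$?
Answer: $-3915$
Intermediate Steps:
$E = -20$ ($E = 4 \left(-5 + 3 \left(3 - 9\right) 0\right) = 4 \left(-5 + 3 \left(-6\right) 0\right) = 4 \left(-5 - 0\right) = 4 \left(-5 + 0\right) = 4 \left(-5\right) = -20$)
$\left(-581 - 2810\right) + \left(E 26 - 4\right) = \left(-581 - 2810\right) - 524 = -3391 - 524 = -3915$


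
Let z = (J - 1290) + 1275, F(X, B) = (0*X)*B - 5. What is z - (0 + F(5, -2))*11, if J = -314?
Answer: -274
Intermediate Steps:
F(X, B) = -5 (F(X, B) = 0*B - 5 = 0 - 5 = -5)
z = -329 (z = (-314 - 1290) + 1275 = -1604 + 1275 = -329)
z - (0 + F(5, -2))*11 = -329 - (0 - 5)*11 = -329 - (-5)*11 = -329 - 1*(-55) = -329 + 55 = -274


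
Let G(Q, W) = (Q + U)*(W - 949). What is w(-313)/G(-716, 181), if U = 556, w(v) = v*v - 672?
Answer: 97297/122880 ≈ 0.79181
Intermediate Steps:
w(v) = -672 + v**2 (w(v) = v**2 - 672 = -672 + v**2)
G(Q, W) = (-949 + W)*(556 + Q) (G(Q, W) = (Q + 556)*(W - 949) = (556 + Q)*(-949 + W) = (-949 + W)*(556 + Q))
w(-313)/G(-716, 181) = (-672 + (-313)**2)/(-527644 - 949*(-716) + 556*181 - 716*181) = (-672 + 97969)/(-527644 + 679484 + 100636 - 129596) = 97297/122880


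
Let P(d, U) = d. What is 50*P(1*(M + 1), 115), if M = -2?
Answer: -50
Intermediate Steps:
50*P(1*(M + 1), 115) = 50*(1*(-2 + 1)) = 50*(1*(-1)) = 50*(-1) = -50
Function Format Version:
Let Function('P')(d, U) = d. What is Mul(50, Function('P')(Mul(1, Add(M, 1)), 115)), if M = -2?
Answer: -50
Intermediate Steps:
Mul(50, Function('P')(Mul(1, Add(M, 1)), 115)) = Mul(50, Mul(1, Add(-2, 1))) = Mul(50, Mul(1, -1)) = Mul(50, -1) = -50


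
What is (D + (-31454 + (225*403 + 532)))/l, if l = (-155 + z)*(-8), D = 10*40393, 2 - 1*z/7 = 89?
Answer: 463683/6112 ≈ 75.864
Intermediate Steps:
z = -609 (z = 14 - 7*89 = 14 - 623 = -609)
D = 403930
l = 6112 (l = (-155 - 609)*(-8) = -764*(-8) = 6112)
(D + (-31454 + (225*403 + 532)))/l = (403930 + (-31454 + (225*403 + 532)))/6112 = (403930 + (-31454 + (90675 + 532)))*(1/6112) = (403930 + (-31454 + 91207))*(1/6112) = (403930 + 59753)*(1/6112) = 463683*(1/6112) = 463683/6112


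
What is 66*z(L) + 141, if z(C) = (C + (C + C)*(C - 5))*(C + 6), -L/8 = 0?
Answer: 141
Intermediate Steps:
L = 0 (L = -8*0 = 0)
z(C) = (6 + C)*(C + 2*C*(-5 + C)) (z(C) = (C + (2*C)*(-5 + C))*(6 + C) = (C + 2*C*(-5 + C))*(6 + C) = (6 + C)*(C + 2*C*(-5 + C)))
66*z(L) + 141 = 66*(0*(-54 + 2*0**2 + 3*0)) + 141 = 66*(0*(-54 + 2*0 + 0)) + 141 = 66*(0*(-54 + 0 + 0)) + 141 = 66*(0*(-54)) + 141 = 66*0 + 141 = 0 + 141 = 141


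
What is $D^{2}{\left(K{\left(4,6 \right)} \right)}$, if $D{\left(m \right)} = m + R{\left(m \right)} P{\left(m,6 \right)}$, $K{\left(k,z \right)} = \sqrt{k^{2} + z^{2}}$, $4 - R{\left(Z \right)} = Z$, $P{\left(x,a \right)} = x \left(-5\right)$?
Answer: $86372 - 19760 \sqrt{13} \approx 15126.0$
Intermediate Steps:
$P{\left(x,a \right)} = - 5 x$
$R{\left(Z \right)} = 4 - Z$
$D{\left(m \right)} = m - 5 m \left(4 - m\right)$ ($D{\left(m \right)} = m + \left(4 - m\right) \left(- 5 m\right) = m - 5 m \left(4 - m\right)$)
$D^{2}{\left(K{\left(4,6 \right)} \right)} = \left(\sqrt{4^{2} + 6^{2}} \left(-19 + 5 \sqrt{4^{2} + 6^{2}}\right)\right)^{2} = \left(\sqrt{16 + 36} \left(-19 + 5 \sqrt{16 + 36}\right)\right)^{2} = \left(\sqrt{52} \left(-19 + 5 \sqrt{52}\right)\right)^{2} = \left(2 \sqrt{13} \left(-19 + 5 \cdot 2 \sqrt{13}\right)\right)^{2} = \left(2 \sqrt{13} \left(-19 + 10 \sqrt{13}\right)\right)^{2} = 52 \left(-19 + 10 \sqrt{13}\right)^{2}$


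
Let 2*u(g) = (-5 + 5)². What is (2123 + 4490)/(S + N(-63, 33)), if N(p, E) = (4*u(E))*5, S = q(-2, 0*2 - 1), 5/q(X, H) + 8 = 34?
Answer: 171938/5 ≈ 34388.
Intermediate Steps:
q(X, H) = 5/26 (q(X, H) = 5/(-8 + 34) = 5/26)
S = 5/26 ≈ 0.19231
u(g) = 0 (u(g) = (-5 + 5)²/2 = (½)*0² = (½)*0 = 0)
N(p, E) = 0 (N(p, E) = (4*0)*5 = 0*5 = 0)
(2123 + 4490)/(S + N(-63, 33)) = (2123 + 4490)/(5/26 + 0) = 6613/(5/26) = 6613*(26/5) = 171938/5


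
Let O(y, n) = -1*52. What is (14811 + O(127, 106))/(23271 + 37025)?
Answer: 14759/60296 ≈ 0.24478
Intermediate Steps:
O(y, n) = -52
(14811 + O(127, 106))/(23271 + 37025) = (14811 - 52)/(23271 + 37025) = 14759/60296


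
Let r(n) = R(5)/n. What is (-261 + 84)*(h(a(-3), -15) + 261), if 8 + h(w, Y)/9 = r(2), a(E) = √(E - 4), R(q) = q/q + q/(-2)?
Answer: -129033/4 ≈ -32258.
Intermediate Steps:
R(q) = 1 - q/2 (R(q) = 1 + q*(-½) = 1 - q/2)
r(n) = -3/(2*n) (r(n) = (1 - ½*5)/n = (1 - 5/2)/n = -3/(2*n))
a(E) = √(-4 + E)
h(w, Y) = -315/4 (h(w, Y) = -72 + 9*(-3/2/2) = -72 + 9*(-3/2*½) = -72 + 9*(-¾) = -72 - 27/4 = -315/4)
(-261 + 84)*(h(a(-3), -15) + 261) = (-261 + 84)*(-315/4 + 261) = -177*729/4 = -129033/4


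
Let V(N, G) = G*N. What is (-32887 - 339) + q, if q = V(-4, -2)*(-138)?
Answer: -34330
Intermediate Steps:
q = -1104 (q = -2*(-4)*(-138) = 8*(-138) = -1104)
(-32887 - 339) + q = (-32887 - 339) - 1104 = -33226 - 1104 = -34330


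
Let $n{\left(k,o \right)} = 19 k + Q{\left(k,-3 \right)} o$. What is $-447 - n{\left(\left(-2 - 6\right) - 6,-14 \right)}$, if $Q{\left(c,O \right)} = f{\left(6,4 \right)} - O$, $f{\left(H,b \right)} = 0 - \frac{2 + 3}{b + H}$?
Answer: $-146$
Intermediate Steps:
$f{\left(H,b \right)} = - \frac{5}{H + b}$ ($f{\left(H,b \right)} = 0 - \frac{5}{H + b} = - \frac{5}{H + b}$)
$Q{\left(c,O \right)} = - \frac{1}{2} - O$ ($Q{\left(c,O \right)} = - \frac{5}{6 + 4} - O = - \frac{5}{10} - O = \left(-5\right) \frac{1}{10} - O = - \frac{1}{2} - O$)
$n{\left(k,o \right)} = 19 k + \frac{5 o}{2}$ ($n{\left(k,o \right)} = 19 k + \left(- \frac{1}{2} - -3\right) o = 19 k + \left(- \frac{1}{2} + 3\right) o = 19 k + \frac{5 o}{2}$)
$-447 - n{\left(\left(-2 - 6\right) - 6,-14 \right)} = -447 - \left(19 \left(\left(-2 - 6\right) - 6\right) + \frac{5}{2} \left(-14\right)\right) = -447 - \left(19 \left(-8 - 6\right) - 35\right) = -447 - \left(19 \left(-14\right) - 35\right) = -447 - \left(-266 - 35\right) = -447 - -301 = -447 + 301 = -146$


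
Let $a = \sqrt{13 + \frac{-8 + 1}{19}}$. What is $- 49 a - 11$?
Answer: $-11 - \frac{196 \sqrt{285}}{19} \approx -185.15$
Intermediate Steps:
$a = \frac{4 \sqrt{285}}{19}$ ($a = \sqrt{13 - \frac{7}{19}} = \sqrt{\frac{240}{19}} = \frac{4 \sqrt{285}}{19} \approx 3.5541$)
$- 49 a - 11 = - 49 \frac{4 \sqrt{285}}{19} - 11 = - \frac{196 \sqrt{285}}{19} - 11 = -11 - \frac{196 \sqrt{285}}{19}$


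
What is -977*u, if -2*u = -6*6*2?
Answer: -35172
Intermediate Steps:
u = 36 (u = -(-6*6)*2/2 = -(-18)*2 = -1/2*(-72) = 36)
-977*u = -977*36 = -35172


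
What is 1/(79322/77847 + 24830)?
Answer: 77847/1933020332 ≈ 4.0272e-5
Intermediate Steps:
1/(79322/77847 + 24830) = 1/(1933020332/77847) = 77847/1933020332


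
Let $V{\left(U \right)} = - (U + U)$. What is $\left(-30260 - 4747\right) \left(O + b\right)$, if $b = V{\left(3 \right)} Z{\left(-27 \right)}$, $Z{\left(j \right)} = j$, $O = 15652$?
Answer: $-553600698$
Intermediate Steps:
$V{\left(U \right)} = - 2 U$
$b = 162$ ($b = \left(-2\right) 3 \left(-27\right) = \left(-6\right) \left(-27\right) = 162$)
$\left(-30260 - 4747\right) \left(O + b\right) = \left(-30260 - 4747\right) \left(15652 + 162\right) = \left(-35007\right) 15814 = -553600698$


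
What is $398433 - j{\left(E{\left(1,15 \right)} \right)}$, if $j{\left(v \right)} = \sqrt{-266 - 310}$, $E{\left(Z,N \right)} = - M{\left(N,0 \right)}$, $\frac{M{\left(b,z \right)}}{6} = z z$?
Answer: $398433 - 24 i \approx 3.9843 \cdot 10^{5} - 24.0 i$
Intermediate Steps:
$M{\left(b,z \right)} = 6 z^{2}$ ($M{\left(b,z \right)} = 6 z z = 6 z^{2}$)
$E{\left(Z,N \right)} = 0$ ($E{\left(Z,N \right)} = - 6 \cdot 0^{2} = - 6 \cdot 0 = \left(-1\right) 0 = 0$)
$j{\left(v \right)} = 24 i$ ($j{\left(v \right)} = \sqrt{-576} = 24 i$)
$398433 - j{\left(E{\left(1,15 \right)} \right)} = 398433 - 24 i$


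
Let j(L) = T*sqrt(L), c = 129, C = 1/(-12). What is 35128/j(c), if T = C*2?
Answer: -70256*sqrt(129)/43 ≈ -18557.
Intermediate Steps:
C = -1/12 ≈ -0.083333
T = -1/6 (T = -1/12*2 = -1/6 ≈ -0.16667)
j(L) = -sqrt(L)/6
35128/j(c) = 35128/((-sqrt(129)/6)) = 35128*(-2*sqrt(129)/43) = -70256*sqrt(129)/43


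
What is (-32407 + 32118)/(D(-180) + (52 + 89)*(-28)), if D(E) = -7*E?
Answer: 289/2688 ≈ 0.10751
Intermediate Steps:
(-32407 + 32118)/(D(-180) + (52 + 89)*(-28)) = (-32407 + 32118)/(-7*(-180) + (52 + 89)*(-28)) = -289/(1260 + 141*(-28)) = -289/(1260 - 3948) = -289/(-2688) = -289*(-1/2688) = 289/2688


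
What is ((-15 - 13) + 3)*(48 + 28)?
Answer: -1900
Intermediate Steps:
((-15 - 13) + 3)*(48 + 28) = (-28 + 3)*76 = -25*76 = -1900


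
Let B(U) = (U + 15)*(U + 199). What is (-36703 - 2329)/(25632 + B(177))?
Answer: -4879/12228 ≈ -0.39900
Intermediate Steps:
B(U) = (15 + U)*(199 + U)
(-36703 - 2329)/(25632 + B(177)) = (-36703 - 2329)/(25632 + (2985 + 177² + 214*177)) = -39032/(25632 + (2985 + 31329 + 37878)) = -39032/(25632 + 72192) = -39032/97824 = -39032*1/97824 = -4879/12228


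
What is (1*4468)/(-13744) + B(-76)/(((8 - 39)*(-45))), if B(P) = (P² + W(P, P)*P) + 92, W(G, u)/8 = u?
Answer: 177374921/4793220 ≈ 37.005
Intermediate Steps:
W(G, u) = 8*u
B(P) = 92 + 9*P² (B(P) = (P² + (8*P)*P) + 92 = (P² + 8*P²) + 92 = 9*P² + 92 = 92 + 9*P²)
(1*4468)/(-13744) + B(-76)/(((8 - 39)*(-45))) = (1*4468)/(-13744) + (92 + 9*(-76)²)/(((8 - 39)*(-45))) = 4468*(-1/13744) + (92 + 9*5776)/((-31*(-45))) = -1117/3436 + (92 + 51984)/1395 = -1117/3436 + 52076*(1/1395) = -1117/3436 + 52076/1395 = 177374921/4793220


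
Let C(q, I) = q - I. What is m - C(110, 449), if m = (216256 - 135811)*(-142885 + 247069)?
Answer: 8381082219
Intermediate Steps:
m = 8381081880 (m = 80445*104184 = 8381081880)
m - C(110, 449) = 8381081880 - (110 - 1*449) = 8381081880 - (110 - 449) = 8381081880 - 1*(-339) = 8381081880 + 339 = 8381082219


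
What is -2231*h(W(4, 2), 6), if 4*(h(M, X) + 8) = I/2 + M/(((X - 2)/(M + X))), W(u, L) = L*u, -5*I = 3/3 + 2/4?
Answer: 185173/80 ≈ 2314.7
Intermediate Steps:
I = -3/10 (I = -(3/3 + 2/4)/5 = -(3*(⅓) + 2*(¼))/5 = -(1 + ½)/5 = -⅕*3/2 = -3/10 ≈ -0.30000)
h(M, X) = -643/80 + M*(M + X)/(4*(-2 + X)) (h(M, X) = -8 + (-3/10/2 + M/(((X - 2)/(M + X))))/4 = -8 + (-3/10*½ + M/(((-2 + X)/(M + X))))/4 = -8 + (-3/20 + M/(((-2 + X)/(M + X))))/4 = -8 + (-3/20 + M*((M + X)/(-2 + X)))/4 = -8 + (-3/20 + M*(M + X)/(-2 + X))/4 = -8 + (-3/80 + M*(M + X)/(4*(-2 + X))) = -643/80 + M*(M + X)/(4*(-2 + X)))
-2231*h(W(4, 2), 6) = -2231*(1286 - 643*6 + 20*(2*4)² + 20*(2*4)*6)/(80*(-2 + 6)) = -2231*(1286 - 3858 + 20*8² + 20*8*6)/(80*4) = -2231*(1286 - 3858 + 20*64 + 960)/(80*4) = -2231*(1286 - 3858 + 1280 + 960)/(80*4) = -2231*(-332)/(80*4) = -2231*(-83/80) = 185173/80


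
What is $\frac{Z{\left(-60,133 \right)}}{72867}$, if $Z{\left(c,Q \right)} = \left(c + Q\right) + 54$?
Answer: $\frac{127}{72867} \approx 0.0017429$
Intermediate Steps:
$Z{\left(c,Q \right)} = 54 + Q + c$ ($Z{\left(c,Q \right)} = \left(Q + c\right) + 54 = 54 + Q + c$)
$\frac{Z{\left(-60,133 \right)}}{72867} = \frac{54 + 133 - 60}{72867} = 127 \cdot \frac{1}{72867} = \frac{127}{72867}$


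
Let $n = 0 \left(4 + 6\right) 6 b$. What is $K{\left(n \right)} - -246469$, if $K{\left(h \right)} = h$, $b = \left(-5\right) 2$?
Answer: $246469$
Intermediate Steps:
$b = -10$
$n = 0$ ($n = 0 \left(4 + 6\right) 6 \left(-10\right) = 0 \cdot 10 \cdot 6 \left(-10\right) = 0 \cdot 60 \left(-10\right) = 0 \left(-10\right) = 0$)
$K{\left(n \right)} - -246469 = 0 - -246469 = 0 + 246469 = 246469$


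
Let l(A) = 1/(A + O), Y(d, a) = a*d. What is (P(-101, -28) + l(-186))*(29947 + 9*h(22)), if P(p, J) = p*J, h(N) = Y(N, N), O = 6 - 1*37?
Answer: 21050893525/217 ≈ 9.7009e+7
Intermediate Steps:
O = -31 (O = 6 - 37 = -31)
l(A) = 1/(-31 + A) (l(A) = 1/(A - 31) = 1/(-31 + A))
h(N) = N**2 (h(N) = N*N = N**2)
P(p, J) = J*p
(P(-101, -28) + l(-186))*(29947 + 9*h(22)) = (-28*(-101) + 1/(-31 - 186))*(29947 + 9*22**2) = (2828 + 1/(-217))*(29947 + 9*484) = (2828 - 1/217)*(29947 + 4356) = (613675/217)*34303 = 21050893525/217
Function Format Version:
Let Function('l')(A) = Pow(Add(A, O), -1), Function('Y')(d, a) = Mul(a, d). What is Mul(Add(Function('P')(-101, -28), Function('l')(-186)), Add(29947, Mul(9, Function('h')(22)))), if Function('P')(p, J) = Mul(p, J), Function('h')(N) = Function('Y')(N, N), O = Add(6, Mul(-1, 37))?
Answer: Rational(21050893525, 217) ≈ 9.7009e+7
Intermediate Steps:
O = -31 (O = Add(6, -37) = -31)
Function('l')(A) = Pow(Add(-31, A), -1) (Function('l')(A) = Pow(Add(A, -31), -1) = Pow(Add(-31, A), -1))
Function('h')(N) = Pow(N, 2) (Function('h')(N) = Mul(N, N) = Pow(N, 2))
Function('P')(p, J) = Mul(J, p)
Mul(Add(Function('P')(-101, -28), Function('l')(-186)), Add(29947, Mul(9, Function('h')(22)))) = Mul(Add(Mul(-28, -101), Pow(Add(-31, -186), -1)), Add(29947, Mul(9, Pow(22, 2)))) = Mul(Add(2828, Pow(-217, -1)), Add(29947, Mul(9, 484))) = Mul(Add(2828, Rational(-1, 217)), Add(29947, 4356)) = Mul(Rational(613675, 217), 34303) = Rational(21050893525, 217)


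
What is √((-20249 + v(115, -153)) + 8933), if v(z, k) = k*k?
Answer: √12093 ≈ 109.97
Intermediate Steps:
v(z, k) = k²
√((-20249 + v(115, -153)) + 8933) = √((-20249 + (-153)²) + 8933) = √((-20249 + 23409) + 8933) = √(3160 + 8933) = √12093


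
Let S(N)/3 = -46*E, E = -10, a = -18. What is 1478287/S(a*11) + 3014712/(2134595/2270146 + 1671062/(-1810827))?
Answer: 17102451308268654332251/99122012117940 ≈ 1.7254e+8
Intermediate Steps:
S(N) = 1380 (S(N) = 3*(-46*(-10)) = 3*460 = 1380)
1478287/S(a*11) + 3014712/(2134595/2270146 + 1671062/(-1810827)) = 1478287/1380 + 3014712/(2134595/2270146 + 1671062/(-1810827)) = 1478287*(1/1380) + 3014712/(2134595*(1/2270146) + 1671062*(-1/1810827)) = 1478287/1380 + 3014712/(2134595/2270146 - 1671062/1810827) = 1478287/1380 + 3014712/(71827545013/4110841670742) = 1478287/1380 + 3014712*(4110841670742/71827545013) = 1478287/1380 + 12393003714885956304/71827545013 = 17102451308268654332251/99122012117940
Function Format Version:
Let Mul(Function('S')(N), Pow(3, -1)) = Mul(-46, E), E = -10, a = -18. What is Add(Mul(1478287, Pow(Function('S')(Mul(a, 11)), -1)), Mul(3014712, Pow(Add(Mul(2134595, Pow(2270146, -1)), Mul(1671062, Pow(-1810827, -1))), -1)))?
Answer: Rational(17102451308268654332251, 99122012117940) ≈ 1.7254e+8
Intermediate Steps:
Function('S')(N) = 1380 (Function('S')(N) = Mul(3, Mul(-46, -10)) = Mul(3, 460) = 1380)
Add(Mul(1478287, Pow(Function('S')(Mul(a, 11)), -1)), Mul(3014712, Pow(Add(Mul(2134595, Pow(2270146, -1)), Mul(1671062, Pow(-1810827, -1))), -1))) = Add(Mul(1478287, Pow(1380, -1)), Mul(3014712, Pow(Add(Mul(2134595, Pow(2270146, -1)), Mul(1671062, Pow(-1810827, -1))), -1))) = Add(Mul(1478287, Rational(1, 1380)), Mul(3014712, Pow(Add(Mul(2134595, Rational(1, 2270146)), Mul(1671062, Rational(-1, 1810827))), -1))) = Add(Rational(1478287, 1380), Mul(3014712, Pow(Add(Rational(2134595, 2270146), Rational(-1671062, 1810827)), -1))) = Add(Rational(1478287, 1380), Mul(3014712, Pow(Rational(71827545013, 4110841670742), -1))) = Add(Rational(1478287, 1380), Mul(3014712, Rational(4110841670742, 71827545013))) = Add(Rational(1478287, 1380), Rational(12393003714885956304, 71827545013)) = Rational(17102451308268654332251, 99122012117940)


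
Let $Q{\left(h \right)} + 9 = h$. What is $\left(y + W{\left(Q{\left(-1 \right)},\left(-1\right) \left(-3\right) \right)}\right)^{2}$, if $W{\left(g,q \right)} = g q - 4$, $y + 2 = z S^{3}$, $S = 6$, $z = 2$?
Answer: $156816$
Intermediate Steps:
$Q{\left(h \right)} = -9 + h$
$y = 430$ ($y = -2 + 2 \cdot 6^{3} = -2 + 2 \cdot 216 = -2 + 432 = 430$)
$W{\left(g,q \right)} = -4 + g q$
$\left(y + W{\left(Q{\left(-1 \right)},\left(-1\right) \left(-3\right) \right)}\right)^{2} = \left(430 + \left(-4 + \left(-9 - 1\right) \left(\left(-1\right) \left(-3\right)\right)\right)\right)^{2} = \left(430 - 34\right)^{2} = 396^{2} = 156816$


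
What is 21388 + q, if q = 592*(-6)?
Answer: 17836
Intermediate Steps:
q = -3552
21388 + q = 21388 - 3552 = 17836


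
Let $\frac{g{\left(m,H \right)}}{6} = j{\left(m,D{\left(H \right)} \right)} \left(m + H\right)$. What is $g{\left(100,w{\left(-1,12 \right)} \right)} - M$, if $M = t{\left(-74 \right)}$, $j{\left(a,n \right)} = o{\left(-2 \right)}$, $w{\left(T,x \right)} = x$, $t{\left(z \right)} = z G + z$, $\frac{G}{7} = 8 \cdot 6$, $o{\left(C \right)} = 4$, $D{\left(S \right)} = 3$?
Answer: $27626$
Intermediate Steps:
$G = 336$ ($G = 7 \cdot 8 \cdot 6 = 7 \cdot 48 = 336$)
$t{\left(z \right)} = 337 z$ ($t{\left(z \right)} = z 336 + z = 336 z + z = 337 z$)
$j{\left(a,n \right)} = 4$
$g{\left(m,H \right)} = 24 H + 24 m$ ($g{\left(m,H \right)} = 6 \cdot 4 \left(m + H\right) = 6 \cdot 4 \left(H + m\right) = 6 \left(4 H + 4 m\right) = 24 H + 24 m$)
$M = -24938$ ($M = 337 \left(-74\right) = -24938$)
$g{\left(100,w{\left(-1,12 \right)} \right)} - M = \left(24 \cdot 12 + 24 \cdot 100\right) - -24938 = \left(288 + 2400\right) + 24938 = 2688 + 24938 = 27626$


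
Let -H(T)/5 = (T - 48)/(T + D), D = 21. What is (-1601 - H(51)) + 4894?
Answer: 79037/24 ≈ 3293.2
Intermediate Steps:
H(T) = -5*(-48 + T)/(21 + T) (H(T) = -5*(T - 48)/(T + 21) = -5*(-48 + T)/(21 + T))
(-1601 - H(51)) + 4894 = (-1601 - 5*(48 - 1*51)/(21 + 51)) + 4894 = (-1601 - 5*(48 - 51)/72) + 4894 = (-1601 - 5*(-3)/72) + 4894 = (-1601 - 1*(-5/24)) + 4894 = (-1601 + 5/24) + 4894 = -38419/24 + 4894 = 79037/24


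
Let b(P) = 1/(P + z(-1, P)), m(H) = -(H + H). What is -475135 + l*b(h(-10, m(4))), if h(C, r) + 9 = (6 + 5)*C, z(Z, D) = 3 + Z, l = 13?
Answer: -4276216/9 ≈ -4.7514e+5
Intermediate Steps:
m(H) = -2*H
h(C, r) = -9 + 11*C (h(C, r) = -9 + (6 + 5)*C = -9 + 11*C)
b(P) = 1/(2 + P) (b(P) = 1/(P + (3 - 1)) = 1/(P + 2) = 1/(2 + P))
-475135 + l*b(h(-10, m(4))) = -475135 + 13/(2 + (-9 + 11*(-10))) = -475135 + 13/(2 + (-9 - 110)) = -475135 + 13/(2 - 119) = -475135 + 13/(-117) = -475135 + 13*(-1/117) = -475135 - ⅑ = -4276216/9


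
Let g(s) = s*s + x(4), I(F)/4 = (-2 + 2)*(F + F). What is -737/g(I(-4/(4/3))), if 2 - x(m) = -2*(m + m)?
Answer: -737/18 ≈ -40.944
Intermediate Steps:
x(m) = 2 + 4*m (x(m) = 2 - (-2)*(m + m) = 2 - (-2)*2*m = 2 - (-4)*m = 2 + 4*m)
I(F) = 0 (I(F) = 4*((-2 + 2)*(F + F)) = 4*(0*(2*F)) = 4*0 = 0)
g(s) = 18 + s² (g(s) = s*s + (2 + 4*4) = s² + (2 + 16) = s² + 18 = 18 + s²)
-737/g(I(-4/(4/3))) = -737/(18 + 0²) = -737/(18 + 0) = -737/18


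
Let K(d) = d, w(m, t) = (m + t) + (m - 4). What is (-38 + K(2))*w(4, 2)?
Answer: -216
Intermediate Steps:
w(m, t) = -4 + t + 2*m (w(m, t) = (m + t) + (-4 + m) = -4 + t + 2*m)
(-38 + K(2))*w(4, 2) = (-38 + 2)*(-4 + 2 + 2*4) = -36*(-4 + 2 + 8) = -36*6 = -216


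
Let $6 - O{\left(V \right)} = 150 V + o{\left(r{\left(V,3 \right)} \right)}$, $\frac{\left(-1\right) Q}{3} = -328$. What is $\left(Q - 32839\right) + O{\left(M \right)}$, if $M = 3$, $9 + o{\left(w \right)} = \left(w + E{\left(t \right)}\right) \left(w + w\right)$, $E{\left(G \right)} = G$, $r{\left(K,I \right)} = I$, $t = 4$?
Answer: $-32332$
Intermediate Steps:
$o{\left(w \right)} = -9 + 2 w \left(4 + w\right)$ ($o{\left(w \right)} = -9 + \left(w + 4\right) \left(w + w\right) = -9 + \left(4 + w\right) 2 w = -9 + 2 w \left(4 + w\right)$)
$Q = 984$ ($Q = \left(-3\right) \left(-328\right) = 984$)
$O{\left(V \right)} = -27 - 150 V$ ($O{\left(V \right)} = 6 - \left(150 V + \left(-9 + 2 \cdot 3^{2} + 8 \cdot 3\right)\right) = 6 - \left(150 V + \left(-9 + 2 \cdot 9 + 24\right)\right) = 6 - \left(150 V + \left(-9 + 18 + 24\right)\right) = 6 - \left(150 V + 33\right) = 6 - \left(33 + 150 V\right) = -27 - 150 V$)
$\left(Q - 32839\right) + O{\left(M \right)} = \left(984 - 32839\right) - 477 = -31855 - 477 = -32332$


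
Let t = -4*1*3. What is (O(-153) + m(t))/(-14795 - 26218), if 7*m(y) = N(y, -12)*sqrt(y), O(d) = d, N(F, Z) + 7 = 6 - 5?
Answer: 17/4557 + 4*I*sqrt(3)/95697 ≈ 0.0037305 + 7.2397e-5*I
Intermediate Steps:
N(F, Z) = -6 (N(F, Z) = -7 + (6 - 5) = -7 + 1 = -6)
t = -12 (t = -4*3 = -12)
m(y) = -6*sqrt(y)/7 (m(y) = (-6*sqrt(y))/7 = -6*sqrt(y)/7)
(O(-153) + m(t))/(-14795 - 26218) = (-153 - 12*I*sqrt(3)/7)/(-14795 - 26218) = (-153 - 12*I*sqrt(3)/7)/(-41013) = (-153 - 12*I*sqrt(3)/7)*(-1/41013) = 17/4557 + 4*I*sqrt(3)/95697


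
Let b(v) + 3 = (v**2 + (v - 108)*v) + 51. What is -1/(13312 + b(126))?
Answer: -1/31504 ≈ -3.1742e-5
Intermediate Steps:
b(v) = 48 + v**2 + v*(-108 + v) (b(v) = -3 + ((v**2 + (v - 108)*v) + 51) = -3 + ((v**2 + (-108 + v)*v) + 51) = -3 + ((v**2 + v*(-108 + v)) + 51) = -3 + (51 + v**2 + v*(-108 + v)) = 48 + v**2 + v*(-108 + v))
-1/(13312 + b(126)) = -1/(13312 + (48 - 108*126 + 2*126**2)) = -1/(13312 + (48 - 13608 + 2*15876)) = -1/(13312 + (48 - 13608 + 31752)) = -1/(13312 + 18192) = -1/31504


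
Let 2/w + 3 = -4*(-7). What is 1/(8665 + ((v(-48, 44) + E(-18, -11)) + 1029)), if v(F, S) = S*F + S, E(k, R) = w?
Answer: 25/190652 ≈ 0.00013113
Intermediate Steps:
w = 2/25 (w = 2/(-3 - 4*(-7)) = 2/(-3 + 28) = 2/25 ≈ 0.080000)
E(k, R) = 2/25
v(F, S) = S + F*S (v(F, S) = F*S + S = S + F*S)
1/(8665 + ((v(-48, 44) + E(-18, -11)) + 1029)) = 1/(8665 + ((44*(1 - 48) + 2/25) + 1029)) = 1/(8665 + ((44*(-47) + 2/25) + 1029)) = 1/(8665 + ((-2068 + 2/25) + 1029)) = 1/(8665 + (-51698/25 + 1029)) = 1/(8665 - 25973/25) = 1/(190652/25) = 25/190652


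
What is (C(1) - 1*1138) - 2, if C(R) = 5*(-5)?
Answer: -1165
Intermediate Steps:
C(R) = -25
(C(1) - 1*1138) - 2 = (-25 - 1*1138) - 2 = (-25 - 1138) - 2 = -1163 - 2 = -1165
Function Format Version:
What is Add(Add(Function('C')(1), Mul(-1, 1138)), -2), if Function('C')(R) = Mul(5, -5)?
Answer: -1165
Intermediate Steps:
Function('C')(R) = -25
Add(Add(Function('C')(1), Mul(-1, 1138)), -2) = Add(Add(-25, Mul(-1, 1138)), -2) = Add(Add(-25, -1138), -2) = Add(-1163, -2) = -1165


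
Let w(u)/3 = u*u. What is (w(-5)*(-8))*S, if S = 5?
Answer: -3000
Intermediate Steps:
w(u) = 3*u² (w(u) = 3*(u*u) = 3*u²)
(w(-5)*(-8))*S = ((3*(-5)²)*(-8))*5 = ((3*25)*(-8))*5 = (75*(-8))*5 = -600*5 = -3000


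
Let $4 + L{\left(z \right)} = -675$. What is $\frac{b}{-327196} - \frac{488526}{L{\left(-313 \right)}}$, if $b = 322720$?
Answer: $\frac{39906156554}{55541521} \approx 718.49$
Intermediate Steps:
$L{\left(z \right)} = -679$ ($L{\left(z \right)} = -4 - 675 = -679$)
$\frac{b}{-327196} - \frac{488526}{L{\left(-313 \right)}} = \frac{322720}{-327196} - \frac{488526}{-679} = 322720 \left(- \frac{1}{327196}\right) - - \frac{488526}{679} = - \frac{80680}{81799} + \frac{488526}{679} = \frac{39906156554}{55541521}$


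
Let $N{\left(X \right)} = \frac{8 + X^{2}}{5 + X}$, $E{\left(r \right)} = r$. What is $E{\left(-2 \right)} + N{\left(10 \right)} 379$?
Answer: $\frac{13634}{5} \approx 2726.8$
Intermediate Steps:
$N{\left(X \right)} = \frac{8 + X^{2}}{5 + X}$
$E{\left(-2 \right)} + N{\left(10 \right)} 379 = -2 + \frac{8 + 10^{2}}{5 + 10} \cdot 379 = -2 + \frac{8 + 100}{15} \cdot 379 = -2 + \frac{1}{15} \cdot 108 \cdot 379 = -2 + \frac{36}{5} \cdot 379 = -2 + \frac{13644}{5} = \frac{13634}{5}$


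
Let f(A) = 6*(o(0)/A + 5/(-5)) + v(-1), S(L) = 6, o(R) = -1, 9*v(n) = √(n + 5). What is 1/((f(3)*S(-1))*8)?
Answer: -3/1120 ≈ -0.0026786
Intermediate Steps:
v(n) = √(5 + n)/9 (v(n) = √(n + 5)/9 = √(5 + n)/9)
f(A) = -52/9 - 6/A (f(A) = 6*(-1/A + 5/(-5)) + √(5 - 1)/9 = 6*(-1/A + 5*(-⅕)) + √4/9 = 6*(-1/A - 1) + (⅑)*2 = 6*(-1 - 1/A) + 2/9 = (-6 - 6/A) + 2/9 = -52/9 - 6/A)
1/((f(3)*S(-1))*8) = 1/(((-52/9 - 6/3)*6)*8) = 1/(((-52/9 - 6*⅓)*6)*8) = 1/(((-52/9 - 2)*6)*8) = 1/(-70/9*6*8) = 1/(-140/3*8) = 1/(-1120/3) = -3/1120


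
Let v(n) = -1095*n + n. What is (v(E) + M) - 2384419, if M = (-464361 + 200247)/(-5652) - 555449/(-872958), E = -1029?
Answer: -86251464894749/68527203 ≈ -1.2586e+6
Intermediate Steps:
M = 3245830930/68527203 (M = -264114*(-1/5652) - 555449*(-1/872958) = 14673/314 + 555449/872958 = 3245830930/68527203 ≈ 47.366)
v(n) = -1094*n
(v(E) + M) - 2384419 = (-1094*(-1029) + 3245830930/68527203) - 2384419 = (1125726 + 3245830930/68527203) - 2384419 = 77146099955308/68527203 - 2384419 = -86251464894749/68527203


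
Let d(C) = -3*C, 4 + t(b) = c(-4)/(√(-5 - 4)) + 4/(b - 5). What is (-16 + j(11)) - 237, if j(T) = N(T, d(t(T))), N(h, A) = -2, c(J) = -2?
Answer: -255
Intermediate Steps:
t(b) = -4 + 4/(-5 + b) + 2*I/3 (t(b) = -4 + (-2/√(-5 - 4) + 4/(b - 5)) = -4 + (-2*(-I/3) + 4/(-5 + b)) = -4 + (-(-2)*I/3 + 4/(-5 + b)) = -4 + (2*I/3 + 4/(-5 + b)) = -4 + (4/(-5 + b) + 2*I/3) = -4 + 4/(-5 + b) + 2*I/3)
j(T) = -2
(-16 + j(11)) - 237 = (-16 - 2) - 237 = -18 - 237 = -255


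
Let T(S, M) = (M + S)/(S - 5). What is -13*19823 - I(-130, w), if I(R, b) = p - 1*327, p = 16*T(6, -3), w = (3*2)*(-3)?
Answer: -257420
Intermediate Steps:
T(S, M) = (M + S)/(-5 + S)
w = -18 (w = 6*(-3) = -18)
p = 48 (p = 16*((-3 + 6)/(-5 + 6)) = 16*(3/1) = 16*(1*3) = 16*3 = 48)
I(R, b) = -279 (I(R, b) = 48 - 1*327 = 48 - 327 = -279)
-13*19823 - I(-130, w) = -13*19823 - 1*(-279) = -257699 + 279 = -257420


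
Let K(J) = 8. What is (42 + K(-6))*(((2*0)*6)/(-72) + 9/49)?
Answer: 450/49 ≈ 9.1837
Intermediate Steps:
(42 + K(-6))*(((2*0)*6)/(-72) + 9/49) = (42 + 8)*(((2*0)*6)/(-72) + 9/49) = 50*((0*6)*(-1/72) + 9*(1/49)) = 50*(0*(-1/72) + 9/49) = 50*(0 + 9/49) = 50*(9/49) = 450/49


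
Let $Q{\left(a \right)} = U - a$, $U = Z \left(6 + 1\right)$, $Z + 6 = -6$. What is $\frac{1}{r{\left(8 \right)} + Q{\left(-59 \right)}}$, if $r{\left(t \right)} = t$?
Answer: $- \frac{1}{17} \approx -0.058824$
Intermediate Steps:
$Z = -12$ ($Z = -6 - 6 = -12$)
$U = -84$ ($U = - 12 \left(6 + 1\right) = \left(-12\right) 7 = -84$)
$Q{\left(a \right)} = -84 - a$
$\frac{1}{r{\left(8 \right)} + Q{\left(-59 \right)}} = \frac{1}{8 - 25} = \frac{1}{-17} = - \frac{1}{17}$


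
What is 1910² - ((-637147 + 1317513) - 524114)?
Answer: 3491848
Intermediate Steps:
1910² - ((-637147 + 1317513) - 524114) = 3648100 - (680366 - 524114) = 3648100 - 1*156252 = 3648100 - 156252 = 3491848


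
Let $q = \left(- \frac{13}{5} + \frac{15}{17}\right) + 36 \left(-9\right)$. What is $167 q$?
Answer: $- \frac{4623562}{85} \approx -54395.0$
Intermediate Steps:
$q = - \frac{27686}{85}$ ($q = \left(\left(-13\right) \frac{1}{5} + 15 \cdot \frac{1}{17}\right) - 324 = \left(- \frac{13}{5} + \frac{15}{17}\right) - 324 = - \frac{146}{85} - 324 = - \frac{27686}{85} \approx -325.72$)
$167 q = 167 \left(- \frac{27686}{85}\right) = - \frac{4623562}{85}$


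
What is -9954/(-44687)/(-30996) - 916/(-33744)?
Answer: 419455169/15456160812 ≈ 0.027138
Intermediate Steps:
-9954/(-44687)/(-30996) - 916/(-33744) = -9954*(-1/44687)*(-1/30996) - 916*(-1/33744) = (9954/44687)*(-1/30996) + 229/8436 = -79/10993002 + 229/8436 = 419455169/15456160812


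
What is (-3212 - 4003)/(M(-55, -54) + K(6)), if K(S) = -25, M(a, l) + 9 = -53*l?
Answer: -7215/2828 ≈ -2.5513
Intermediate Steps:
M(a, l) = -9 - 53*l
(-3212 - 4003)/(M(-55, -54) + K(6)) = (-3212 - 4003)/((-9 - 53*(-54)) - 25) = -7215/((-9 + 2862) - 25) = -7215/(2853 - 25) = -7215/2828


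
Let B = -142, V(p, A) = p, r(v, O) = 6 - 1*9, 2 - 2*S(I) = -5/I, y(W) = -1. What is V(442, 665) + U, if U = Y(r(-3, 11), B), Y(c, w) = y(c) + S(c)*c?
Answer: 881/2 ≈ 440.50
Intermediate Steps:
S(I) = 1 + 5/(2*I) (S(I) = 1 - (-5)/(2*I) = 1 + 5/(2*I))
r(v, O) = -3 (r(v, O) = 6 - 9 = -3)
Y(c, w) = 3/2 + c (Y(c, w) = -1 + ((5/2 + c)/c)*c = -1 + (5/2 + c) = 3/2 + c)
U = -3/2 (U = 3/2 - 3 = -3/2 ≈ -1.5000)
V(442, 665) + U = 442 - 3/2 = 881/2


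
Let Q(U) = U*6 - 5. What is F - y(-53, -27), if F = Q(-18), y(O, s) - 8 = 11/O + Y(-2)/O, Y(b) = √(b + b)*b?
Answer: -6402/53 - 4*I/53 ≈ -120.79 - 0.075472*I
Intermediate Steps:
Y(b) = √2*b^(3/2) (Y(b) = √(2*b)*b = (√2*√b)*b = √2*b^(3/2))
y(O, s) = 8 + 11/O - 4*I/O (y(O, s) = 8 + (11/O + (√2*(-2)^(3/2))/O) = 8 + (11/O + (√2*(-2*I*√2))/O) = 8 + (11/O + (-4*I)/O) = 8 + (11/O - 4*I/O) = 8 + 11/O - 4*I/O)
Q(U) = -5 + 6*U (Q(U) = 6*U - 5 = -5 + 6*U)
F = -113 (F = -5 + 6*(-18) = -5 - 108 = -113)
F - y(-53, -27) = -113 - (11 - 4*I + 8*(-53))/(-53) = -113 - (-1)*(11 - 4*I - 424)/53 = -113 - (-1)*(-413 - 4*I)/53 = -113 - (413/53 + 4*I/53) = -113 + (-413/53 - 4*I/53) = -6402/53 - 4*I/53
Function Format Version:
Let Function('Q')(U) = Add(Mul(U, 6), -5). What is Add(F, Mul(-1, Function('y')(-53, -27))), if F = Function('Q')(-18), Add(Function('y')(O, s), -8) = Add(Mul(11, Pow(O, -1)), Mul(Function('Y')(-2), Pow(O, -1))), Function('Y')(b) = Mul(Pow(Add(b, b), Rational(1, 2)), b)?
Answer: Add(Rational(-6402, 53), Mul(Rational(-4, 53), I)) ≈ Add(-120.79, Mul(-0.075472, I))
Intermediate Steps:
Function('Y')(b) = Mul(Pow(2, Rational(1, 2)), Pow(b, Rational(3, 2))) (Function('Y')(b) = Mul(Pow(Mul(2, b), Rational(1, 2)), b) = Mul(Mul(Pow(2, Rational(1, 2)), Pow(b, Rational(1, 2))), b) = Mul(Pow(2, Rational(1, 2)), Pow(b, Rational(3, 2))))
Function('y')(O, s) = Add(8, Mul(11, Pow(O, -1)), Mul(-4, I, Pow(O, -1))) (Function('y')(O, s) = Add(8, Add(Mul(11, Pow(O, -1)), Mul(Mul(Pow(2, Rational(1, 2)), Pow(-2, Rational(3, 2))), Pow(O, -1)))) = Add(8, Add(Mul(11, Pow(O, -1)), Mul(Mul(Pow(2, Rational(1, 2)), Mul(-2, I, Pow(2, Rational(1, 2)))), Pow(O, -1)))) = Add(8, Add(Mul(11, Pow(O, -1)), Mul(Mul(-4, I), Pow(O, -1)))) = Add(8, Add(Mul(11, Pow(O, -1)), Mul(-4, I, Pow(O, -1)))) = Add(8, Mul(11, Pow(O, -1)), Mul(-4, I, Pow(O, -1))))
Function('Q')(U) = Add(-5, Mul(6, U)) (Function('Q')(U) = Add(Mul(6, U), -5) = Add(-5, Mul(6, U)))
F = -113 (F = Add(-5, Mul(6, -18)) = Add(-5, -108) = -113)
Add(F, Mul(-1, Function('y')(-53, -27))) = Add(-113, Mul(-1, Mul(Pow(-53, -1), Add(11, Mul(-4, I), Mul(8, -53))))) = Add(-113, Mul(-1, Mul(Rational(-1, 53), Add(11, Mul(-4, I), -424)))) = Add(-113, Mul(-1, Mul(Rational(-1, 53), Add(-413, Mul(-4, I))))) = Add(-113, Mul(-1, Add(Rational(413, 53), Mul(Rational(4, 53), I)))) = Add(-113, Add(Rational(-413, 53), Mul(Rational(-4, 53), I))) = Add(Rational(-6402, 53), Mul(Rational(-4, 53), I))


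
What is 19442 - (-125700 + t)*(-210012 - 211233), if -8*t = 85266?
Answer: -229760846317/4 ≈ -5.7440e+10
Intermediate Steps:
t = -42633/4 (t = -⅛*85266 = -42633/4 ≈ -10658.)
19442 - (-125700 + t)*(-210012 - 211233) = 19442 - (-125700 - 42633/4)*(-210012 - 211233) = 19442 - (-545433)*(-421245)/4 = 19442 - 1*229760924085/4 = 19442 - 229760924085/4 = -229760846317/4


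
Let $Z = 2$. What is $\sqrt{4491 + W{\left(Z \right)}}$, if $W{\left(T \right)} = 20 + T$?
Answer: $\sqrt{4513} \approx 67.179$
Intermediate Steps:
$\sqrt{4491 + W{\left(Z \right)}} = \sqrt{4491 + \left(20 + 2\right)} = \sqrt{4491 + 22} = \sqrt{4513}$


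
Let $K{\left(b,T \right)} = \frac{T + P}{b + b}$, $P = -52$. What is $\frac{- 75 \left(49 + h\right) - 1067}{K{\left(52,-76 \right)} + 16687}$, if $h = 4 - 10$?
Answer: $- \frac{55796}{216915} \approx -0.25723$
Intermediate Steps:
$h = -6$ ($h = 4 - 10 = -6$)
$K{\left(b,T \right)} = \frac{-52 + T}{2 b}$ ($K{\left(b,T \right)} = \frac{T - 52}{b + b} = \frac{-52 + T}{2 b}$)
$\frac{- 75 \left(49 + h\right) - 1067}{K{\left(52,-76 \right)} + 16687} = \frac{- 75 \left(49 - 6\right) - 1067}{\frac{-52 - 76}{2 \cdot 52} + 16687} = \frac{\left(-75\right) 43 - 1067}{\frac{1}{2} \cdot \frac{1}{52} \left(-128\right) + 16687} = \frac{-3225 - 1067}{- \frac{16}{13} + 16687} = - \frac{4292}{\frac{216915}{13}} = \left(-4292\right) \frac{13}{216915} = - \frac{55796}{216915}$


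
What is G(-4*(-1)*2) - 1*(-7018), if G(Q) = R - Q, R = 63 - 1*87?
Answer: 6986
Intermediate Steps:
R = -24 (R = 63 - 87 = -24)
G(Q) = -24 - Q
G(-4*(-1)*2) - 1*(-7018) = (-24 - (-4*(-1))*2) - 1*(-7018) = (-24 - 4*2) + 7018 = (-24 - 1*8) + 7018 = (-24 - 8) + 7018 = -32 + 7018 = 6986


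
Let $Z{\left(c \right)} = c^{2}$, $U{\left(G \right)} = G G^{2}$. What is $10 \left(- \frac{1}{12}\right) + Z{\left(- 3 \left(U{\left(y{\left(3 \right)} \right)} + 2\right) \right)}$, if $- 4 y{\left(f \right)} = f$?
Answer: $\frac{265187}{12288} \approx 21.581$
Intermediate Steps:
$y{\left(f \right)} = - \frac{f}{4}$
$U{\left(G \right)} = G^{3}$
$10 \left(- \frac{1}{12}\right) + Z{\left(- 3 \left(U{\left(y{\left(3 \right)} \right)} + 2\right) \right)} = 10 \left(- \frac{1}{12}\right) + \left(- 3 \left(\left(\left(- \frac{1}{4}\right) 3\right)^{3} + 2\right)\right)^{2} = 10 \left(\left(-1\right) \frac{1}{12}\right) + \left(- 3 \left(\left(- \frac{3}{4}\right)^{3} + 2\right)\right)^{2} = 10 \left(- \frac{1}{12}\right) + \left(- 3 \left(- \frac{27}{64} + 2\right)\right)^{2} = - \frac{5}{6} + \left(\left(-3\right) \frac{101}{64}\right)^{2} = - \frac{5}{6} + \left(- \frac{303}{64}\right)^{2} = - \frac{5}{6} + \frac{91809}{4096} = \frac{265187}{12288}$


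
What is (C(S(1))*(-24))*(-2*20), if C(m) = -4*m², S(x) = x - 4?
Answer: -34560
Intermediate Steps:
S(x) = -4 + x
(C(S(1))*(-24))*(-2*20) = (-4*(-4 + 1)²*(-24))*(-2*20) = (-4*(-3)²*(-24))*(-40) = (-4*9*(-24))*(-40) = -36*(-24)*(-40) = 864*(-40) = -34560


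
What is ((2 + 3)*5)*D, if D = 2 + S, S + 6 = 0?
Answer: -100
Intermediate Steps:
S = -6 (S = -6 + 0 = -6)
D = -4 (D = 2 - 6 = -4)
((2 + 3)*5)*D = ((2 + 3)*5)*(-4) = (5*5)*(-4) = 25*(-4) = -100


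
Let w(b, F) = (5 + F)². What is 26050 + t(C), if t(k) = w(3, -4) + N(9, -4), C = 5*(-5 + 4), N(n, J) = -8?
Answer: 26043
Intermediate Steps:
C = -5 (C = 5*(-1) = -5)
t(k) = -7 (t(k) = (5 - 4)² - 8 = 1² - 8 = 1 - 8 = -7)
26050 + t(C) = 26050 - 7 = 26043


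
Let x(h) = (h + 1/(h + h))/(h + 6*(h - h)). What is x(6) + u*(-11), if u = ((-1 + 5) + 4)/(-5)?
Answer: 6701/360 ≈ 18.614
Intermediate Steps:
x(h) = (h + 1/(2*h))/h (x(h) = (h + 1/(2*h))/(h + 6*0) = (h + 1/(2*h))/(h + 0) = (h + 1/(2*h))/h)
u = -8/5 (u = (4 + 4)*(-⅕) = 8*(-⅕) = -8/5 ≈ -1.6000)
x(6) + u*(-11) = (1 + (½)/6²) - 8/5*(-11) = (1 + (½)*(1/36)) + 88/5 = (1 + 1/72) + 88/5 = 73/72 + 88/5 = 6701/360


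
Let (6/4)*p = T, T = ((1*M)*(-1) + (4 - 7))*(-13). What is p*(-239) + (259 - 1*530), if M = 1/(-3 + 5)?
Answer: -22562/3 ≈ -7520.7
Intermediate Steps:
M = 1/2 ≈ 0.50000
T = 91/2 (T = ((1*(1/2))*(-1) + (4 - 7))*(-13) = ((1/2)*(-1) - 3)*(-13) = (-1/2 - 3)*(-13) = -7/2*(-13) = 91/2 ≈ 45.500)
p = 91/3 (p = (2/3)*(91/2) = 91/3 ≈ 30.333)
p*(-239) + (259 - 1*530) = (91/3)*(-239) + (259 - 1*530) = -21749/3 + (259 - 530) = -21749/3 - 271 = -22562/3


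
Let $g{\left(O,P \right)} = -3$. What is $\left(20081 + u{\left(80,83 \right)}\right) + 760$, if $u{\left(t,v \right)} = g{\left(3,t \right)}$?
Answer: $20838$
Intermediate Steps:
$u{\left(t,v \right)} = -3$
$\left(20081 + u{\left(80,83 \right)}\right) + 760 = \left(20081 - 3\right) + 760 = 20078 + 760 = 20838$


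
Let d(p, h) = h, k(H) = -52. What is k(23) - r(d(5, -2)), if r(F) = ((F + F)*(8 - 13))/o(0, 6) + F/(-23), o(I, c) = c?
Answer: -3824/69 ≈ -55.420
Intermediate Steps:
r(F) = -118*F/69 (r(F) = ((F + F)*(8 - 13))/6 + F/(-23) = ((2*F)*(-5))*(⅙) + F*(-1/23) = -10*F*(⅙) - F/23 = -5*F/3 - F/23 = -118*F/69)
k(23) - r(d(5, -2)) = -52 - (-118)*(-2)/69 = -52 - 1*236/69 = -52 - 236/69 = -3824/69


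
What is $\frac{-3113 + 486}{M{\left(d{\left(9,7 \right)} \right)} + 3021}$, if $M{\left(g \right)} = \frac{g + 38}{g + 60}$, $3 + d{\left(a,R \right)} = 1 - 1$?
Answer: $- \frac{149739}{172232} \approx -0.8694$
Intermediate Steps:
$d{\left(a,R \right)} = -3$ ($d{\left(a,R \right)} = -3 + \left(1 - 1\right) = -3 + 0 = -3$)
$M{\left(g \right)} = \frac{38 + g}{60 + g}$
$\frac{-3113 + 486}{M{\left(d{\left(9,7 \right)} \right)} + 3021} = \frac{-3113 + 486}{\frac{38 - 3}{60 - 3} + 3021} = - \frac{2627}{\frac{1}{57} \cdot 35 + 3021} = - \frac{2627}{\frac{35}{57} + 3021} = - \frac{2627}{\frac{172232}{57}} = \left(-2627\right) \frac{57}{172232} = - \frac{149739}{172232}$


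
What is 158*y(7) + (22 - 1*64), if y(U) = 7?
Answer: 1064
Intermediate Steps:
158*y(7) + (22 - 1*64) = 158*7 + (22 - 1*64) = 1106 + (22 - 64) = 1106 - 42 = 1064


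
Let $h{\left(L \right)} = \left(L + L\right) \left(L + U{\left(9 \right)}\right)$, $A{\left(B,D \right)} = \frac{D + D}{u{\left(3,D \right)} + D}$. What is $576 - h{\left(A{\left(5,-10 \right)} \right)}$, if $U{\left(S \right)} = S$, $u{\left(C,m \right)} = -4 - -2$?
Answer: $\frac{4864}{9} \approx 540.44$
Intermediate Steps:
$u{\left(C,m \right)} = -2$ ($u{\left(C,m \right)} = -4 + 2 = -2$)
$A{\left(B,D \right)} = \frac{2 D}{-2 + D}$ ($A{\left(B,D \right)} = \frac{D + D}{-2 + D} = \frac{2 D}{-2 + D}$)
$h{\left(L \right)} = 2 L \left(9 + L\right)$ ($h{\left(L \right)} = \left(L + L\right) \left(L + 9\right) = 2 L \left(9 + L\right)$)
$576 - h{\left(A{\left(5,-10 \right)} \right)} = 576 - 2 \cdot 2 \left(-10\right) \frac{1}{-2 - 10} \left(9 + 2 \left(-10\right) \frac{1}{-2 - 10}\right) = 576 - 2 \cdot 2 \left(-10\right) \frac{1}{-12} \left(9 + 2 \left(-10\right) \frac{1}{-12}\right) = 576 - 2 \cdot 2 \left(-10\right) \left(- \frac{1}{12}\right) \left(9 + 2 \left(-10\right) \left(- \frac{1}{12}\right)\right) = 576 - 2 \cdot \frac{5}{3} \left(9 + \frac{5}{3}\right) = 576 - 2 \cdot \frac{5}{3} \cdot \frac{32}{3} = 576 - \frac{320}{9} = \frac{4864}{9}$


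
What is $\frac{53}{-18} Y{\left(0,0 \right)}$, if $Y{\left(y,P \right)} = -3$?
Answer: $\frac{53}{6} \approx 8.8333$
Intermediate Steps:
$\frac{53}{-18} Y{\left(0,0 \right)} = \frac{53}{-18} \left(-3\right) = 53 \left(- \frac{1}{18}\right) \left(-3\right) = \left(- \frac{53}{18}\right) \left(-3\right) = \frac{53}{6}$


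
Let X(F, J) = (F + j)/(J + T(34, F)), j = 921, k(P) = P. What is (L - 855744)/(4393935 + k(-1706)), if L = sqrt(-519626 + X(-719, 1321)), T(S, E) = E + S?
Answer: -855744/4392229 + I*sqrt(52546627506)/1396728822 ≈ -0.19483 + 0.00016412*I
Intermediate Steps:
X(F, J) = (921 + F)/(34 + F + J) (X(F, J) = (F + 921)/(J + (F + 34)) = (921 + F)/(J + (34 + F)) = (921 + F)/(34 + F + J))
L = I*sqrt(52546627506)/318 (L = sqrt(-519626 + (921 - 719)/(34 - 719 + 1321)) = sqrt(-519626 + 202/636) = sqrt(-519626 + (1/636)*202) = sqrt(-519626 + 101/318) = sqrt(-165240967/318) = I*sqrt(52546627506)/318 ≈ 720.85*I)
(L - 855744)/(4393935 + k(-1706)) = (I*sqrt(52546627506)/318 - 855744)/(4393935 - 1706) = (-855744 + I*sqrt(52546627506)/318)/4392229 = (-855744 + I*sqrt(52546627506)/318)*(1/4392229) = -855744/4392229 + I*sqrt(52546627506)/1396728822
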